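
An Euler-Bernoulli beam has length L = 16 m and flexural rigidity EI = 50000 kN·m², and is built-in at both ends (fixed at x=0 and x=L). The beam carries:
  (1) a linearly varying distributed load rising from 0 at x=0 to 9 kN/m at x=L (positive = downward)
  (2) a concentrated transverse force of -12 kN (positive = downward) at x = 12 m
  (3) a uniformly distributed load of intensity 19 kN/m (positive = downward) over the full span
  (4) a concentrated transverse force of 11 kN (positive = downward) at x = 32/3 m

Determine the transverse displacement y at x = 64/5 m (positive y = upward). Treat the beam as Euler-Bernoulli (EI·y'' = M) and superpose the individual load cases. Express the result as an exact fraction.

y(64/5) = -133410584/3955078125 m

Load 1 — triangular load w₀=9 kN/m (0→w₀ over full span):
  y_1 = -w₀x²(L-x)²(x+2L)/(120LEI) = -9·(64/5)²·(16-(64/5))²·((64/5)+2·16)/(120·16·50000) = -344064/48828125 m
Load 2 — point force P=-12 kN at a=12 m (b=L-a=4):
  y_2 = -Pa²(L-x)²(3bL-(3b+a)(L-x))/(6L³EI)  [x>a] = -(-12)·12²·(16-(64/5))²·(3·4·16-(3·4+12)·(16-(64/5)))/(6·16³·50000) = 648/390625 m
Load 3 — uniform load w=19 kN/m over full span:
  y_3 = -wx²(L-x)²/(24EI) = -19·(64/5)²·(16-(64/5))²/(24·50000) = -155648/5859375 m
Load 4 — point force P=11 kN at a=32/3 m (b=L-a=16/3):
  y_4 = -Pa²(L-x)²(3bL-(3b+a)(L-x))/(6L³EI)  [x>a] = -11·(32/3)²·(16-(64/5))²·(3·(16/3)·16-(3·(16/3)+(32/3))·(16-(64/5)))/(6·16³·50000) = -11264/6328125 m
Superposition: y = Σ y_i = -133410584/3955078125 m ≈ -0.033731 m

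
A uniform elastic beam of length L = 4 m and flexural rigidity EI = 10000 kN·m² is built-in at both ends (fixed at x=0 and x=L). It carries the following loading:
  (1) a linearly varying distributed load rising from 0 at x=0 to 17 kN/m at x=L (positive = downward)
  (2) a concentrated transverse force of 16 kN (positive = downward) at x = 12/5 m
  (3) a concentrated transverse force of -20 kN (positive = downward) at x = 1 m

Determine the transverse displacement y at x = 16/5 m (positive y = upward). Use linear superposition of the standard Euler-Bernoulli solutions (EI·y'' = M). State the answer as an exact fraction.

Load 1 — triangular load w₀=17 kN/m (0→w₀ over full span):
  y_1 = -w₀x²(L-x)²(x+2L)/(120LEI) = -17·(16/5)²·(4-(16/5))²·((16/5)+2·4)/(120·4·10000) = -7616/29296875 m
Load 2 — point force P=16 kN at a=12/5 m (b=L-a=8/5):
  y_2 = -Pa²(L-x)²(3bL-(3b+a)(L-x))/(6L³EI)  [x>a] = -16·(12/5)²·(4-(16/5))²·(3·(8/5)·4-(3·(8/5)+(12/5))·(4-(16/5)))/(6·4³·10000) = -2016/9765625 m
Load 3 — point force P=-20 kN at a=1 m (b=L-a=3):
  y_3 = -Pa²(L-x)²(3bL-(3b+a)(L-x))/(6L³EI)  [x>a] = -(-20)·1²·(4-(16/5))²·(3·3·4-(3·3+1)·(4-(16/5)))/(6·4³·10000) = 7/75000 m
Superposition: y = Σ y_i = -87437/234375000 m ≈ -0.000373 m

y(16/5) = -87437/234375000 m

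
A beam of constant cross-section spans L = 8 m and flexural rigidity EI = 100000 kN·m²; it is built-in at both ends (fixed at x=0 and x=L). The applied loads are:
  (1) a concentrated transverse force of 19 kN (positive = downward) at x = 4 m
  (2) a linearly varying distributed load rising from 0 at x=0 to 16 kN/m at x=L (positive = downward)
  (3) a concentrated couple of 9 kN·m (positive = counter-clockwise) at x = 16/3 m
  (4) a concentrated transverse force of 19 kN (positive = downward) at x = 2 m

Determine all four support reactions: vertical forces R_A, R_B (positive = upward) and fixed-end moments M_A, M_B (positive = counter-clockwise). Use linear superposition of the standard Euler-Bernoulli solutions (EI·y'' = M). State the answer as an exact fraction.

Load 1 — point force P=19 kN at a=4 m (b=L-a=4):
  R_A = Pb²(3a+b)/L³ = 19·4²·(3·4+4)/8³ = 19/2 kN
  M_A = Pab²/L² = 19·4·4²/8² = 19 kN·m
  R_B = Pa²(a+3b)/L³ = 19·4²·(4+3·4)/8³ = 19/2 kN
  M_B = -Pa²b/L² = -19·4²·4/8² = -19 kN·m
Load 2 — triangular load w₀=16 kN/m (0→w₀ over full span):
  R_A = 3w₀L/20 = 3·16·8/20 = 96/5 kN
  M_A = w₀L²/30 = 16·8²/30 = 512/15 kN·m
  R_B = 7w₀L/20 = 7·16·8/20 = 224/5 kN
  M_B = -w₀L²/20 = -16·8²/20 = -256/5 kN·m
Load 3 — applied couple M₀=9 kN·m at a=16/3 m (b=L-a=8/3):
  R_A = 6M₀ab/L³ = 6·9·(16/3)·(8/3)/8³ = 3/2 kN
  M_A = M₀b(2a-b)/L² = 9·(8/3)·(2·(16/3)-(8/3))/8² = 3 kN·m
  R_B = -6M₀ab/L³ = -6·9·(16/3)·(8/3)/8³ = -3/2 kN
  M_B = M₀a(2b-a)/L² = 9·(16/3)·(2·(8/3)-(16/3))/8² = 0 kN·m
Load 4 — point force P=19 kN at a=2 m (b=L-a=6):
  R_A = Pb²(3a+b)/L³ = 19·6²·(3·2+6)/8³ = 513/32 kN
  M_A = Pab²/L² = 19·2·6²/8² = 171/8 kN·m
  R_B = Pa²(a+3b)/L³ = 19·2²·(2+3·6)/8³ = 95/32 kN
  M_B = -Pa²b/L² = -19·2²·6/8² = -57/8 kN·m
Superposition: R_A = 7397/160 kN, M_A = 9301/120 kN·m, R_B = 8923/160 kN, M_B = -3093/40 kN·m

R_A = 7397/160 kN, M_A = 9301/120 kN·m, R_B = 8923/160 kN, M_B = -3093/40 kN·m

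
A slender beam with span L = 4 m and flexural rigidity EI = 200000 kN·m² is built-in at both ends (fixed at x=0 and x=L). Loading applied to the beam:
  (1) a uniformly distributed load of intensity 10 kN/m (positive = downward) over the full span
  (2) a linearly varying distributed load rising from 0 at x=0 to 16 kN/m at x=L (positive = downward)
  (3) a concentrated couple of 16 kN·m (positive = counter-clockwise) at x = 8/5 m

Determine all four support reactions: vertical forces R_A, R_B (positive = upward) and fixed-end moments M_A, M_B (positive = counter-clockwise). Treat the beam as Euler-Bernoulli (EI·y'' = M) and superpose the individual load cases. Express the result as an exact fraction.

R_A = 884/25 kN, M_A = 1784/75 kN·m, R_B = 916/25 kN, M_B = -1576/75 kN·m

Load 1 — uniform load w=10 kN/m over full span:
  R_A = wL/2 = 10·4/2 = 20 kN
  M_A = wL²/12 = 10·4²/12 = 40/3 kN·m
  R_B = wL/2 = 10·4/2 = 20 kN
  M_B = -wL²/12 = -10·4²/12 = -40/3 kN·m
Load 2 — triangular load w₀=16 kN/m (0→w₀ over full span):
  R_A = 3w₀L/20 = 3·16·4/20 = 48/5 kN
  M_A = w₀L²/30 = 16·4²/30 = 128/15 kN·m
  R_B = 7w₀L/20 = 7·16·4/20 = 112/5 kN
  M_B = -w₀L²/20 = -16·4²/20 = -64/5 kN·m
Load 3 — applied couple M₀=16 kN·m at a=8/5 m (b=L-a=12/5):
  R_A = 6M₀ab/L³ = 6·16·(8/5)·(12/5)/4³ = 144/25 kN
  M_A = M₀b(2a-b)/L² = 16·(12/5)·(2·(8/5)-(12/5))/4² = 48/25 kN·m
  R_B = -6M₀ab/L³ = -6·16·(8/5)·(12/5)/4³ = -144/25 kN
  M_B = M₀a(2b-a)/L² = 16·(8/5)·(2·(12/5)-(8/5))/4² = 128/25 kN·m
Superposition: R_A = 884/25 kN, M_A = 1784/75 kN·m, R_B = 916/25 kN, M_B = -1576/75 kN·m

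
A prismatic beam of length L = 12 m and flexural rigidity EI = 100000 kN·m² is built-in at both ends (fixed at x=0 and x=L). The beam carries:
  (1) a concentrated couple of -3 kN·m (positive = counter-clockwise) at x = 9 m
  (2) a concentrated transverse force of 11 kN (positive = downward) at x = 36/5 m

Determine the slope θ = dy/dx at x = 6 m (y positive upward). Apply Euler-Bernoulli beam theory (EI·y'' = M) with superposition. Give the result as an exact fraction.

θ(6) = -11547/200000000 rad

Load 1 — applied couple M₀=-3 kN·m at a=9 m (b=L-a=3):
  θ_1 = (R_Ax²/2 - M_Ax)/EI  [x≤a] with R_A=-9/32, M_A=-15/16 = ((-9/32)·6²/2 - (-15/16)·6)/100000 = 9/1600000 rad
Load 2 — point force P=11 kN at a=36/5 m (b=L-a=24/5):
  θ_2 = -Pb²x(2aL-(3a+b)x)/(2L³EI)  [x≤a] = -11·(24/5)²·6·(2·(36/5)·12-(3·(36/5)+(24/5))·6)/(2·12³·100000) = -99/1562500 rad
Superposition: θ = Σ θ_i = -11547/200000000 rad ≈ -0.000058 rad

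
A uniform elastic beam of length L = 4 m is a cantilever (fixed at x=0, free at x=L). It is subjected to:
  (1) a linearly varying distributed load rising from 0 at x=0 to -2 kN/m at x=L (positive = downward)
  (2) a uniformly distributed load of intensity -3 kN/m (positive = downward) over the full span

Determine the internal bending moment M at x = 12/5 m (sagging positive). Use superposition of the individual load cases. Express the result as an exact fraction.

Load 1 — triangular load w₀=-2 kN/m (0→w₀ over full span):
  M_1 = w₀Lx/2 - w₀L²/3 - w₀x³/(6L) = (-2)·4·(12/5)/2 - (-2)·4²/3 - (-2)·(12/5)³/(6·4) = 832/375 kN·m
Load 2 — uniform load w=-3 kN/m over full span:
  M_2 = -w(L-x)²/2 = -(-3)·(4-(12/5))²/2 = 96/25 kN·m
Superposition: M = Σ M_i = 2272/375 kN·m ≈ 6.058667 kN·m

M(12/5) = 2272/375 kN·m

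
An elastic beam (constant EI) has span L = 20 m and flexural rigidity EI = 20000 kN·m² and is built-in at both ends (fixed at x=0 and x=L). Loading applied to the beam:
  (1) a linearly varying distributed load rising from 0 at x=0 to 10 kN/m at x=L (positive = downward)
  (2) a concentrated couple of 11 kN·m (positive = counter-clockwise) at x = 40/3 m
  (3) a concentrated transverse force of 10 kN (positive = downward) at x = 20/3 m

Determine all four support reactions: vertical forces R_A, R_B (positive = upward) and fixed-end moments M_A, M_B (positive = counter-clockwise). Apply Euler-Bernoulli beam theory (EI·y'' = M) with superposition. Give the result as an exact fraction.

R_A = 5149/135 kN, M_A = 4499/27 kN·m, R_B = 9701/135 kN, M_B = -5800/27 kN·m

Load 1 — triangular load w₀=10 kN/m (0→w₀ over full span):
  R_A = 3w₀L/20 = 3·10·20/20 = 30 kN
  M_A = w₀L²/30 = 10·20²/30 = 400/3 kN·m
  R_B = 7w₀L/20 = 7·10·20/20 = 70 kN
  M_B = -w₀L²/20 = -10·20²/20 = -200 kN·m
Load 2 — applied couple M₀=11 kN·m at a=40/3 m (b=L-a=20/3):
  R_A = 6M₀ab/L³ = 6·11·(40/3)·(20/3)/20³ = 11/15 kN
  M_A = M₀b(2a-b)/L² = 11·(20/3)·(2·(40/3)-(20/3))/20² = 11/3 kN·m
  R_B = -6M₀ab/L³ = -6·11·(40/3)·(20/3)/20³ = -11/15 kN
  M_B = M₀a(2b-a)/L² = 11·(40/3)·(2·(20/3)-(40/3))/20² = 0 kN·m
Load 3 — point force P=10 kN at a=20/3 m (b=L-a=40/3):
  R_A = Pb²(3a+b)/L³ = 10·(40/3)²·(3·(20/3)+(40/3))/20³ = 200/27 kN
  M_A = Pab²/L² = 10·(20/3)·(40/3)²/20² = 800/27 kN·m
  R_B = Pa²(a+3b)/L³ = 10·(20/3)²·((20/3)+3·(40/3))/20³ = 70/27 kN
  M_B = -Pa²b/L² = -10·(20/3)²·(40/3)/20² = -400/27 kN·m
Superposition: R_A = 5149/135 kN, M_A = 4499/27 kN·m, R_B = 9701/135 kN, M_B = -5800/27 kN·m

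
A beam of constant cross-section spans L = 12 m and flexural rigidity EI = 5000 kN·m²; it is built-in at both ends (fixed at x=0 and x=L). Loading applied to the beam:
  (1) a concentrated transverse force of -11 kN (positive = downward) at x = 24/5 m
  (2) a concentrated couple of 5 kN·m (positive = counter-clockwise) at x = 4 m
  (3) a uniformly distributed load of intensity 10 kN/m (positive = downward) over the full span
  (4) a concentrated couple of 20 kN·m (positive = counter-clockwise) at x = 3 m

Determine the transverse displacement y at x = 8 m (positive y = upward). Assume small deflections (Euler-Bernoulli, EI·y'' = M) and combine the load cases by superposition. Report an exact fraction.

y(8) = -555499/8437500 m

Load 1 — point force P=-11 kN at a=24/5 m (b=L-a=36/5):
  y_1 = -Pa²(L-x)²(3bL-(3b+a)(L-x))/(6L³EI)  [x>a] = -(-11)·(24/5)²·(12-8)²·(3·(36/5)·12-(3·(36/5)+(24/5))·(12-8))/(6·12³·5000) = 2816/234375 m
Load 2 — applied couple M₀=5 kN·m at a=4 m (b=L-a=8):
  y_2 = (R_Ax³/6 - M_Ax²/2 - M₀(x-a)²/2)/EI  [x>a] with R_A=5/9, M_A=0 = ((5/9)·8³/6 - 0·8²/2 - 5·(8-4)²/2)/5000 = 1/675 m
Load 3 — uniform load w=10 kN/m over full span:
  y_3 = -wx²(L-x)²/(24EI) = -10·8²·(12-8)²/(24·5000) = -32/375 m
Load 4 — applied couple M₀=20 kN·m at a=3 m (b=L-a=9):
  y_4 = (R_Ax³/6 - M_Ax²/2 - M₀(x-a)²/2)/EI  [x>a] with R_A=15/8, M_A=-15/4 = ((15/8)·8³/6 - (-15/4)·8²/2 - 20·(8-3)²/2)/5000 = 3/500 m
Superposition: y = Σ y_i = -555499/8437500 m ≈ -0.065837 m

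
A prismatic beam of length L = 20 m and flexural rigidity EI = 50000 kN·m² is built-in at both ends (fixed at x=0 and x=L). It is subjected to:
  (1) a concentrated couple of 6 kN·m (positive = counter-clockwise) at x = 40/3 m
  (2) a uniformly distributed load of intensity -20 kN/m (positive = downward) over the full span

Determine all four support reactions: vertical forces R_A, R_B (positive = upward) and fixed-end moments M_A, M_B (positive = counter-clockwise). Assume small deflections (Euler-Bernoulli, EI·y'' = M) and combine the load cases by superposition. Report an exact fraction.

Load 1 — applied couple M₀=6 kN·m at a=40/3 m (b=L-a=20/3):
  R_A = 6M₀ab/L³ = 6·6·(40/3)·(20/3)/20³ = 2/5 kN
  M_A = M₀b(2a-b)/L² = 6·(20/3)·(2·(40/3)-(20/3))/20² = 2 kN·m
  R_B = -6M₀ab/L³ = -6·6·(40/3)·(20/3)/20³ = -2/5 kN
  M_B = M₀a(2b-a)/L² = 6·(40/3)·(2·(20/3)-(40/3))/20² = 0 kN·m
Load 2 — uniform load w=-20 kN/m over full span:
  R_A = wL/2 = (-20)·20/2 = -200 kN
  M_A = wL²/12 = (-20)·20²/12 = -2000/3 kN·m
  R_B = wL/2 = (-20)·20/2 = -200 kN
  M_B = -wL²/12 = -(-20)·20²/12 = 2000/3 kN·m
Superposition: R_A = -998/5 kN, M_A = -1994/3 kN·m, R_B = -1002/5 kN, M_B = 2000/3 kN·m

R_A = -998/5 kN, M_A = -1994/3 kN·m, R_B = -1002/5 kN, M_B = 2000/3 kN·m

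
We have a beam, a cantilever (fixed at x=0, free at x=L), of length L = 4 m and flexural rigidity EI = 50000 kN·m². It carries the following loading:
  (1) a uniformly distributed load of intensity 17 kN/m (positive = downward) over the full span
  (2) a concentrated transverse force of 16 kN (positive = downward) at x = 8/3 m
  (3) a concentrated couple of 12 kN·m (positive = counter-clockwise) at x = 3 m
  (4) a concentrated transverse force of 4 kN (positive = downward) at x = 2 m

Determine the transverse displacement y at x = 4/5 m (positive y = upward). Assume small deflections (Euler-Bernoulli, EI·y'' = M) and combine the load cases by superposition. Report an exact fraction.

y(4/5) = -5704/5859375 m

Load 1 — uniform load w=17 kN/m over full span:
  y_1 = -wx²(x²-4Lx+6L²)/(24EI) = -17·(4/5)²·((4/5)²-4·4·(4/5)+6·4²)/(24·50000) = -4454/5859375 m
Load 2 — point force P=16 kN at a=8/3 m (b=L-a=4/3):
  y_2 = -Px²(3a-x)/(6EI)  [x≤a] = -16·(4/5)²·(3·(8/3)-(4/5))/(6·50000) = -96/390625 m
Load 3 — applied couple M₀=12 kN·m at a=3 m (b=L-a=1):
  y_3 = M₀x²/(2EI)  [x≤a] = 12·(4/5)²/(2·50000) = 6/78125 m
Load 4 — point force P=4 kN at a=2 m (b=L-a=2):
  y_4 = -Px²(3a-x)/(6EI)  [x≤a] = -4·(4/5)²·(3·2-(4/5))/(6·50000) = -52/1171875 m
Superposition: y = Σ y_i = -5704/5859375 m ≈ -0.000973 m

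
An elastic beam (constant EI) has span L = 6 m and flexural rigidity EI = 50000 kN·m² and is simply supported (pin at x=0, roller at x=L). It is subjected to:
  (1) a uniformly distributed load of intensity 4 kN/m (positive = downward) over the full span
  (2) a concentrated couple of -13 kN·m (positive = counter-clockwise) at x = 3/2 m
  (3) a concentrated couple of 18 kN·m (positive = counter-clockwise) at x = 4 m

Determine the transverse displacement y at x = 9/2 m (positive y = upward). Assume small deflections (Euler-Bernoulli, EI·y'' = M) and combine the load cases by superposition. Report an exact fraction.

Load 1 — uniform load w=4 kN/m over full span:
  y_1 = -wx(L³-2Lx²+x³)/(24EI) = -4·(9/2)·(6³-2·6·(9/2)²+(9/2)³)/(24·50000) = -1539/1600000 m
Load 2 — applied couple M₀=-13 kN·m at a=3/2 m (b=L-a=9/2):
  y_2 = (M₀x³/(6L)-M₀(x-a)²/2+C₁x)/EI  [x>a] with C₁=M₀(3b²-L²)/(6L)=-143/16 = ((-13)·(9/2)³/(6·6)-(-13)·((9/2)-(3/2))²/2+(-143/16)·(9/2))/50000 = -117/400000 m
Load 3 — applied couple M₀=18 kN·m at a=4 m (b=L-a=2):
  y_3 = (M₀x³/(6L)-M₀(x-a)²/2+C₁x)/EI  [x>a] with C₁=M₀(3b²-L²)/(6L)=-12 = (18·(9/2)³/(6·6)-18·((9/2)-4)²/2+(-12)·(9/2))/50000 = -171/800000 m
Superposition: y = Σ y_i = -2349/1600000 m ≈ -0.001468 m

y(9/2) = -2349/1600000 m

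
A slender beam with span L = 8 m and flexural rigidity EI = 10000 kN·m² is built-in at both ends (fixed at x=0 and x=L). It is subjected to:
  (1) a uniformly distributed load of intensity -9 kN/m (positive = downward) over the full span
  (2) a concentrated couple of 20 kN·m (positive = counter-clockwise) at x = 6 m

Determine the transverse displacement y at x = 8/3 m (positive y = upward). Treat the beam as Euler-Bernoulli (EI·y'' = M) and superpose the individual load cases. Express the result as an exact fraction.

y(8/3) = 211/33750 m

Load 1 — uniform load w=-9 kN/m over full span:
  y_1 = -wx²(L-x)²/(24EI) = -(-9)·(8/3)²·(8-(8/3))²/(24·10000) = 128/16875 m
Load 2 — applied couple M₀=20 kN·m at a=6 m (b=L-a=2):
  y_2 = (R_Ax³/6 - M_Ax²/2)/EI  [x≤a] with R_A=45/16, M_A=25/4 = ((45/16)·(8/3)³/6 - (25/4)·(8/3)²/2)/10000 = -1/750 m
Superposition: y = Σ y_i = 211/33750 m ≈ 0.006252 m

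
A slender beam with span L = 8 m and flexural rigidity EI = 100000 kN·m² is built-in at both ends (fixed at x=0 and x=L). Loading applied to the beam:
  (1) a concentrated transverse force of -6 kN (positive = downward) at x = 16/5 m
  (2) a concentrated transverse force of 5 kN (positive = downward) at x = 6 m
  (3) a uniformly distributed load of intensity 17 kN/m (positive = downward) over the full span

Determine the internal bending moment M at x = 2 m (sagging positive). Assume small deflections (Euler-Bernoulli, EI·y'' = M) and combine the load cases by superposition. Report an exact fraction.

Load 1 — point force P=-6 kN at a=16/5 m (b=L-a=24/5):
  M_1 = Pb²(3a+b)x/L³ - Pab²/L²  [x≤a] = (-6)·(24/5)²·(3·(16/5)+(24/5))·2/8³ - (-6)·(16/5)·(24/5)²/8² = -108/125 kN·m
Load 2 — point force P=5 kN at a=6 m (b=L-a=2):
  M_2 = Pb²(3a+b)x/L³ - Pab²/L²  [x≤a] = 5·2²·(3·6+2)·2/8³ - 5·6·2²/8² = -5/16 kN·m
Load 3 — uniform load w=17 kN/m over full span:
  M_3 = wLx/2 - wL²/12 - wx²/2 = 17·8·2/2 - 17·8²/12 - 17·2²/2 = 34/3 kN·m
Superposition: M = Σ M_i = 60941/6000 kN·m ≈ 10.156833 kN·m

M(2) = 60941/6000 kN·m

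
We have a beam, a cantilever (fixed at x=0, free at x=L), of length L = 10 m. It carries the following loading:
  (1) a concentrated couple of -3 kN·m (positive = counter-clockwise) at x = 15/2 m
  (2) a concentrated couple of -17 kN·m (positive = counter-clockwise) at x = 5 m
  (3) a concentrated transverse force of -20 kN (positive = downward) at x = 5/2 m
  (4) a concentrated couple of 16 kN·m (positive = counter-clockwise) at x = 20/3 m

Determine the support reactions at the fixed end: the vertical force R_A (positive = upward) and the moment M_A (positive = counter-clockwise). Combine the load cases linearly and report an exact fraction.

Load 1 — applied couple M₀=-3 kN·m at a=15/2 m (b=L-a=5/2):
  R_A = 0 kN
  M_A = -M₀ = -(-3) = 3 kN·m
Load 2 — applied couple M₀=-17 kN·m at a=5 m (b=L-a=5):
  R_A = 0 kN
  M_A = -M₀ = -(-17) = 17 kN·m
Load 3 — point force P=-20 kN at a=5/2 m (b=L-a=15/2):
  R_A = P = (-20) = -20 kN
  M_A = Pa = (-20)·(5/2) = -50 kN·m
Load 4 — applied couple M₀=16 kN·m at a=20/3 m (b=L-a=10/3):
  R_A = 0 kN
  M_A = -M₀ = -16 kN·m
Superposition: R_A = -20 kN, M_A = -46 kN·m

R_A = -20 kN, M_A = -46 kN·m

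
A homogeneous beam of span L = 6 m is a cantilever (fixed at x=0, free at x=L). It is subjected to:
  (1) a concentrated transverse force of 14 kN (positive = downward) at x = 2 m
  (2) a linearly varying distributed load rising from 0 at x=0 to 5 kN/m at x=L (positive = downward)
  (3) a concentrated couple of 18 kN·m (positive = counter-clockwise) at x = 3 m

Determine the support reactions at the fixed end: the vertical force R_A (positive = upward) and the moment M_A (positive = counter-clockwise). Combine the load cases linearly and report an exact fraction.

Load 1 — point force P=14 kN at a=2 m (b=L-a=4):
  R_A = P = 14 kN
  M_A = Pa = 14·2 = 28 kN·m
Load 2 — triangular load w₀=5 kN/m (0→w₀ over full span):
  R_A = w₀L/2 = 5·6/2 = 15 kN
  M_A = w₀L²/3 = 5·6²/3 = 60 kN·m
Load 3 — applied couple M₀=18 kN·m at a=3 m (b=L-a=3):
  R_A = 0 kN
  M_A = -M₀ = -18 kN·m
Superposition: R_A = 29 kN, M_A = 70 kN·m

R_A = 29 kN, M_A = 70 kN·m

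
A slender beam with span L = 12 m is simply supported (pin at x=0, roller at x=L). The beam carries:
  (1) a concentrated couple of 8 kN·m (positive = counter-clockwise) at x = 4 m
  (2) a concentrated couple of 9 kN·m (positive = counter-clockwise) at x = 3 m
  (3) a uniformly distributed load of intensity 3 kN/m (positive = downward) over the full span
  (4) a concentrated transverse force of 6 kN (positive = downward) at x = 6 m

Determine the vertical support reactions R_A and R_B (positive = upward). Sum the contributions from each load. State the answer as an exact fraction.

R_A = 269/12 kN, R_B = 235/12 kN

Load 1 — applied couple M₀=8 kN·m at a=4 m (b=L-a=8):
  R_A = M₀/L = 8/12 = 2/3 kN
  R_B = -M₀/L = -8/12 = -2/3 kN
Load 2 — applied couple M₀=9 kN·m at a=3 m (b=L-a=9):
  R_A = M₀/L = 9/12 = 3/4 kN
  R_B = -M₀/L = -9/12 = -3/4 kN
Load 3 — uniform load w=3 kN/m over full span:
  R_A = wL/2 = 3·12/2 = 18 kN
  R_B = wL/2 = 3·12/2 = 18 kN
Load 4 — point force P=6 kN at a=6 m (b=L-a=6):
  R_A = Pb/L = 6·6/12 = 3 kN
  R_B = Pa/L = 6·6/12 = 3 kN
Superposition: R_A = 269/12 kN, R_B = 235/12 kN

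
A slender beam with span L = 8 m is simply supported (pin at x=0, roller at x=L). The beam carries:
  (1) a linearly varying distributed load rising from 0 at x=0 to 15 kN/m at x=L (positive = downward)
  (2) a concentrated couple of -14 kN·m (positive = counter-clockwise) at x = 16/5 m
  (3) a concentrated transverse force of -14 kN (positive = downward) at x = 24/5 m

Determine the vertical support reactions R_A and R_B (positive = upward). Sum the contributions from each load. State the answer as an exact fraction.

R_A = 253/20 kN, R_B = 667/20 kN

Load 1 — triangular load w₀=15 kN/m (0→w₀ over full span):
  R_A = w₀L/6 = 15·8/6 = 20 kN
  R_B = w₀L/3 = 15·8/3 = 40 kN
Load 2 — applied couple M₀=-14 kN·m at a=16/5 m (b=L-a=24/5):
  R_A = M₀/L = (-14)/8 = -7/4 kN
  R_B = -M₀/L = -(-14)/8 = 7/4 kN
Load 3 — point force P=-14 kN at a=24/5 m (b=L-a=16/5):
  R_A = Pb/L = (-14)·(16/5)/8 = -28/5 kN
  R_B = Pa/L = (-14)·(24/5)/8 = -42/5 kN
Superposition: R_A = 253/20 kN, R_B = 667/20 kN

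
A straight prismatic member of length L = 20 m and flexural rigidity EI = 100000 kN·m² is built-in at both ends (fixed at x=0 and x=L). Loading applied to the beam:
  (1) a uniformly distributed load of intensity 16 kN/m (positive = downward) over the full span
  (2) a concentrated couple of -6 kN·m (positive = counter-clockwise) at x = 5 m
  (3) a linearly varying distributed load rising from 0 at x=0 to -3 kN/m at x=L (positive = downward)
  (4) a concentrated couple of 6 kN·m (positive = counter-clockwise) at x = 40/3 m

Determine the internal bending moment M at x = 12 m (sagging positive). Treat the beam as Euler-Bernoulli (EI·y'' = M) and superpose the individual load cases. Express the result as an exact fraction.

M(12) = 25619/120 kN·m

Load 1 — uniform load w=16 kN/m over full span:
  M_1 = wLx/2 - wL²/12 - wx²/2 = 16·20·12/2 - 16·20²/12 - 16·12²/2 = 704/3 kN·m
Load 2 — applied couple M₀=-6 kN·m at a=5 m (b=L-a=15):
  M_2 = R_Ax - M_A - M₀  [x>a] with R_A=-27/80, M_A=9/8 = (-27/80)·12 - (9/8) - (-6) = 33/40 kN·m
Load 3 — triangular load w₀=-3 kN/m (0→w₀ over full span):
  M_3 = 3w₀Lx/20 - w₀L²/30 - w₀x³/(6L) = 3·(-3)·20·12/20 - (-3)·20²/30 - (-3)·12³/(6·20) = -124/5 kN·m
Load 4 — applied couple M₀=6 kN·m at a=40/3 m (b=L-a=20/3):
  M_4 = R_Ax - M_A  [x≤a] with R_A=2/5, M_A=2 = (2/5)·12 - 2 = 14/5 kN·m
Superposition: M = Σ M_i = 25619/120 kN·m ≈ 213.491667 kN·m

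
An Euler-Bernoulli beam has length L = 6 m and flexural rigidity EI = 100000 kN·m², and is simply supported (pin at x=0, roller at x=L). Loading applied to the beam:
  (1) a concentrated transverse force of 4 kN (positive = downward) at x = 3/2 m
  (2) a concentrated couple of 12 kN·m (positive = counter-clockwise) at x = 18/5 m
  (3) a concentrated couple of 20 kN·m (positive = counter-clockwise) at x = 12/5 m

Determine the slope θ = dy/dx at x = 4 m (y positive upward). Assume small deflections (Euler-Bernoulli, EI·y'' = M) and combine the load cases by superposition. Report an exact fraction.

θ(4) = 2911/60000000 rad

Load 1 — point force P=4 kN at a=3/2 m (b=L-a=9/2):
  θ_1 = -Pa(2L²-6Lx+3x²+a²)/(6LEI)  [x>a] = -4·(3/2)·(2·6²-6·6·4+3·4²+(3/2)²)/(6·6·100000) = 29/800000 rad
Load 2 — applied couple M₀=12 kN·m at a=18/5 m (b=L-a=12/5):
  θ_2 = (M₀x²/(2L)-M₀(x-a)+C₁)/EI  [x>a] with C₁=M₀(3b²-L²)/(6L)=-156/25 = (12·4²/(2·6)-12·(4-(18/5))+(-156/25))/100000 = 31/625000 rad
Load 3 — applied couple M₀=20 kN·m at a=12/5 m (b=L-a=18/5):
  θ_3 = (M₀x²/(2L)-M₀(x-a)+C₁)/EI  [x>a] with C₁=M₀(3b²-L²)/(6L)=8/5 = (20·4²/(2·6)-20·(4-(12/5))+(8/5))/100000 = -7/187500 rad
Superposition: θ = Σ θ_i = 2911/60000000 rad ≈ 0.000049 rad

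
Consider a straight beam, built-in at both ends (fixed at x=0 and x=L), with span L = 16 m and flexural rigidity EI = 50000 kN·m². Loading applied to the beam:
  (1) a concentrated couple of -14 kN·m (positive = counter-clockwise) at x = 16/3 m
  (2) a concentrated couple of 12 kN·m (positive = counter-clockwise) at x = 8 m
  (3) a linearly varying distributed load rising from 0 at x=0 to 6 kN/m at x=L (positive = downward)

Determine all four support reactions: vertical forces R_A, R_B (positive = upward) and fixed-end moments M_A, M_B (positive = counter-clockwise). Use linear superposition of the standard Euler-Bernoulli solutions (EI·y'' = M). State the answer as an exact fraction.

Load 1 — applied couple M₀=-14 kN·m at a=16/3 m (b=L-a=32/3):
  R_A = 6M₀ab/L³ = 6·(-14)·(16/3)·(32/3)/16³ = -7/6 kN
  M_A = M₀b(2a-b)/L² = (-14)·(32/3)·(2·(16/3)-(32/3))/16² = 0 kN·m
  R_B = -6M₀ab/L³ = -6·(-14)·(16/3)·(32/3)/16³ = 7/6 kN
  M_B = M₀a(2b-a)/L² = (-14)·(16/3)·(2·(32/3)-(16/3))/16² = -14/3 kN·m
Load 2 — applied couple M₀=12 kN·m at a=8 m (b=L-a=8):
  R_A = 6M₀ab/L³ = 6·12·8·8/16³ = 9/8 kN
  M_A = M₀b(2a-b)/L² = 12·8·(2·8-8)/16² = 3 kN·m
  R_B = -6M₀ab/L³ = -6·12·8·8/16³ = -9/8 kN
  M_B = M₀a(2b-a)/L² = 12·8·(2·8-8)/16² = 3 kN·m
Load 3 — triangular load w₀=6 kN/m (0→w₀ over full span):
  R_A = 3w₀L/20 = 3·6·16/20 = 72/5 kN
  M_A = w₀L²/30 = 6·16²/30 = 256/5 kN·m
  R_B = 7w₀L/20 = 7·6·16/20 = 168/5 kN
  M_B = -w₀L²/20 = -6·16²/20 = -384/5 kN·m
Superposition: R_A = 1723/120 kN, M_A = 271/5 kN·m, R_B = 4037/120 kN, M_B = -1177/15 kN·m

R_A = 1723/120 kN, M_A = 271/5 kN·m, R_B = 4037/120 kN, M_B = -1177/15 kN·m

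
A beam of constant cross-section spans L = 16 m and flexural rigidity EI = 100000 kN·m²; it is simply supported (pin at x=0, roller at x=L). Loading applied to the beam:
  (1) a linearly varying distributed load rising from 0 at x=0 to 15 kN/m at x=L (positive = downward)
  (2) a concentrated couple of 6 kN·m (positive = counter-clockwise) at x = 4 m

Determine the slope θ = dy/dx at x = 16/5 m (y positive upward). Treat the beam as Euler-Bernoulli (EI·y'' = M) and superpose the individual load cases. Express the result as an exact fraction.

Load 1 — triangular load w₀=15 kN/m (0→w₀ over full span):
  θ_1 = -w₀(7L⁴-30L²x²+15x⁴)/(360LEI) = -15·(7·16⁴-30·16²·(16/5)²+15·(16/5)⁴)/(360·16·100000) = -11648/1171875 rad
Load 2 — applied couple M₀=6 kN·m at a=4 m (b=L-a=12):
  θ_2 = (M₀x²/(2L)+C₁)/EI  [x≤a] with C₁=M₀(3b²-L²)/(6L)=11 = (6·(16/5)²/(2·16)+11)/100000 = 323/2500000 rad
Superposition: θ = Σ θ_i = -367891/37500000 rad ≈ -0.009810 rad

θ(16/5) = -367891/37500000 rad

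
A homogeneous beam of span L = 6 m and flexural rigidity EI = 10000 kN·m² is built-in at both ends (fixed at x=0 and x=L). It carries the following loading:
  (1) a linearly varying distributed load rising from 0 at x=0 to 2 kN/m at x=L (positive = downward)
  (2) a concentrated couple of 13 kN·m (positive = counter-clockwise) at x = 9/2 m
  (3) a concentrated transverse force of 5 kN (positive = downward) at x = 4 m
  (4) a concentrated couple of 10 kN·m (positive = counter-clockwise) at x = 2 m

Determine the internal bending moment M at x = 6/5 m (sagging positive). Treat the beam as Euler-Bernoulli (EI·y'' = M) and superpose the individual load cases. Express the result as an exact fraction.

M(6/5) = 1053/2000 kN·m

Load 1 — triangular load w₀=2 kN/m (0→w₀ over full span):
  M_1 = 3w₀Lx/20 - w₀L²/30 - w₀x³/(6L) = 3·2·6·(6/5)/20 - 2·6²/30 - 2·(6/5)³/(6·6) = -42/125 kN·m
Load 2 — applied couple M₀=13 kN·m at a=9/2 m (b=L-a=3/2):
  M_2 = R_Ax - M_A  [x≤a] with R_A=39/16, M_A=65/16 = (39/16)·(6/5) - (65/16) = -91/80 kN·m
Load 3 — point force P=5 kN at a=4 m (b=L-a=2):
  M_3 = Pb²(3a+b)x/L³ - Pab²/L²  [x≤a] = 5·2²·(3·4+2)·(6/5)/6³ - 5·4·2²/6² = -2/3 kN·m
Load 4 — applied couple M₀=10 kN·m at a=2 m (b=L-a=4):
  M_4 = R_Ax - M_A  [x≤a] with R_A=20/9, M_A=0 = (20/9)·(6/5) - 0 = 8/3 kN·m
Superposition: M = Σ M_i = 1053/2000 kN·m ≈ 0.526500 kN·m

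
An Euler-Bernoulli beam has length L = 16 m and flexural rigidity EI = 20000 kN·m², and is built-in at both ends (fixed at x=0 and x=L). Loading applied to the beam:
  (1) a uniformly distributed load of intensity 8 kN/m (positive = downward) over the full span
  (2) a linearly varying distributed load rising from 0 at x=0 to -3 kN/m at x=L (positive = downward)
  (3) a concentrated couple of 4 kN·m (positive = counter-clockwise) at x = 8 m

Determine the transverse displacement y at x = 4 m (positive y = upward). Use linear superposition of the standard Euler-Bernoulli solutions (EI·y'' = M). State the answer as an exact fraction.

Load 1 — uniform load w=8 kN/m over full span:
  y_1 = -wx²(L-x)²/(24EI) = -8·4²·(16-4)²/(24·20000) = -24/625 m
Load 2 — triangular load w₀=-3 kN/m (0→w₀ over full span):
  y_2 = -w₀x²(L-x)²(x+2L)/(120LEI) = -(-3)·4²·(16-4)²·(4+2·16)/(120·16·20000) = 81/12500 m
Load 3 — applied couple M₀=4 kN·m at a=8 m (b=L-a=8):
  y_3 = (R_Ax³/6 - M_Ax²/2)/EI  [x≤a] with R_A=3/8, M_A=1 = ((3/8)·4³/6 - 1·4²/2)/20000 = -1/5000 m
Superposition: y = Σ y_i = -803/25000 m ≈ -0.032120 m

y(4) = -803/25000 m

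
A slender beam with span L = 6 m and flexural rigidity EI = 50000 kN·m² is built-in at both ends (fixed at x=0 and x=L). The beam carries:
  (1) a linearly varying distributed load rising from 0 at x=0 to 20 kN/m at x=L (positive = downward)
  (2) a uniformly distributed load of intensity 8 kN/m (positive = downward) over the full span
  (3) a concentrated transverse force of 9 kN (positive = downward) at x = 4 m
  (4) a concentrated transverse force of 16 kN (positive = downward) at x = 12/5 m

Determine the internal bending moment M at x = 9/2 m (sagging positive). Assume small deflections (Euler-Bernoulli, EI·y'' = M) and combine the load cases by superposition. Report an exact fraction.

M(9/2) = 10607/1000 kN·m

Load 1 — triangular load w₀=20 kN/m (0→w₀ over full span):
  M_1 = 3w₀Lx/20 - w₀L²/30 - w₀x³/(6L) = 3·20·6·(9/2)/20 - 20·6²/30 - 20·(9/2)³/(6·6) = 51/8 kN·m
Load 2 — uniform load w=8 kN/m over full span:
  M_2 = wLx/2 - wL²/12 - wx²/2 = 8·6·(9/2)/2 - 8·6²/12 - 8·(9/2)²/2 = 3 kN·m
Load 3 — point force P=9 kN at a=4 m (b=L-a=2):
  M_3 = Pa²(a+3b)(L-x)/L³ - Pa²b/L²  [x>a] = 9·4²·(4+3·2)·(6-(9/2))/6³ - 9·4²·2/6² = 2 kN·m
Load 4 — point force P=16 kN at a=12/5 m (b=L-a=18/5):
  M_4 = Pa²(a+3b)(L-x)/L³ - Pa²b/L²  [x>a] = 16·(12/5)²·((12/5)+3·(18/5))·(6-(9/2))/6³ - 16·(12/5)²·(18/5)/6² = -96/125 kN·m
Superposition: M = Σ M_i = 10607/1000 kN·m ≈ 10.607000 kN·m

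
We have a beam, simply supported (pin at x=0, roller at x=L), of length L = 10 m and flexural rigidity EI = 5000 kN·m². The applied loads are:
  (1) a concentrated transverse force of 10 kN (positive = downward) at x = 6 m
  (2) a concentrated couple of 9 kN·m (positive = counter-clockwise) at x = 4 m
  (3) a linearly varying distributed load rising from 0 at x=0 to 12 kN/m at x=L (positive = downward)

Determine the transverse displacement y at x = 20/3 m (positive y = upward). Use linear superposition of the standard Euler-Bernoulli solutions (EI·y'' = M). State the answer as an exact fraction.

y(20/3) = -25984/151875 m

Load 1 — point force P=10 kN at a=6 m (b=L-a=4):
  y_1 = -Pa(L-x)(2Lx-a²-x²)/(6LEI)  [x>a] = -10·6·(10-(20/3))·(2·10·(20/3)-6²-(20/3)²)/(6·10·5000) = -119/3375 m
Load 2 — applied couple M₀=9 kN·m at a=4 m (b=L-a=6):
  y_2 = (M₀x³/(6L)-M₀(x-a)²/2+C₁x)/EI  [x>a] with C₁=M₀(3b²-L²)/(6L)=6/5 = (9·(20/3)³/(6·10)-9·((20/3)-4)²/2+(6/5)·(20/3))/5000 = 23/5625 m
Load 3 — triangular load w₀=12 kN/m (0→w₀ over full span):
  y_3 = -w₀x(7L⁴-10L²x²+3x⁴)/(360LEI) = -12·(20/3)·(7·10⁴-10·10²·(20/3)²+3·(20/3)⁴)/(360·10·5000) = -34/243 m
Superposition: y = Σ y_i = -25984/151875 m ≈ -0.171088 m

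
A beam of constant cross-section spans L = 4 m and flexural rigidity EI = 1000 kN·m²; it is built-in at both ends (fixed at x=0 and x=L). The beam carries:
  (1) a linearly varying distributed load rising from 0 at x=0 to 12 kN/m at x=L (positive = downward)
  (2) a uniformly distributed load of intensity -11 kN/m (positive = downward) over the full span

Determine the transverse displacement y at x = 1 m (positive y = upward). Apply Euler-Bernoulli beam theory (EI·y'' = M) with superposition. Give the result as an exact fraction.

Load 1 — triangular load w₀=12 kN/m (0→w₀ over full span):
  y_1 = -w₀x²(L-x)²(x+2L)/(120LEI) = -12·1²·(4-1)²·(1+2·4)/(120·4·1000) = -81/40000 m
Load 2 — uniform load w=-11 kN/m over full span:
  y_2 = -wx²(L-x)²/(24EI) = -(-11)·1²·(4-1)²/(24·1000) = 33/8000 m
Superposition: y = Σ y_i = 21/10000 m ≈ 0.002100 m

y(1) = 21/10000 m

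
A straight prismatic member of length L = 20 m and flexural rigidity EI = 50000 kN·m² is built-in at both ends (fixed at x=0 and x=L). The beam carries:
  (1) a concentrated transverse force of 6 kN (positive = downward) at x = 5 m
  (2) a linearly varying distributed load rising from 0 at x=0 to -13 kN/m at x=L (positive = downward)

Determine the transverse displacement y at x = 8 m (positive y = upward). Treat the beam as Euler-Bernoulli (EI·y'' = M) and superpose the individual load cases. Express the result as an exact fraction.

y(8) = 56529/1250000 m

Load 1 — point force P=6 kN at a=5 m (b=L-a=15):
  y_1 = -Pa²(L-x)²(3bL-(3b+a)(L-x))/(6L³EI)  [x>a] = -6·5²·(20-8)²·(3·15·20-(3·15+5)·(20-8))/(6·20³·50000) = -27/10000 m
Load 2 — triangular load w₀=-13 kN/m (0→w₀ over full span):
  y_2 = -w₀x²(L-x)²(x+2L)/(120LEI) = -(-13)·8²·(20-8)²·(8+2·20)/(120·20·50000) = 3744/78125 m
Superposition: y = Σ y_i = 56529/1250000 m ≈ 0.045223 m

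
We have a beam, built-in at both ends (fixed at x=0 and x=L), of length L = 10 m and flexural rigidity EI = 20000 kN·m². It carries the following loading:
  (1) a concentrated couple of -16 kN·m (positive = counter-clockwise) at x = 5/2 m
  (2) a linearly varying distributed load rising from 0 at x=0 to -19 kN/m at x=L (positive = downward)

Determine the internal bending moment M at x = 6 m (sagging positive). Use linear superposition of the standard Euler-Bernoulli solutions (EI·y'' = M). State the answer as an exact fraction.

M(6) = -556/15 kN·m

Load 1 — applied couple M₀=-16 kN·m at a=5/2 m (b=L-a=15/2):
  M_1 = R_Ax - M_A - M₀  [x>a] with R_A=-9/5, M_A=3 = (-9/5)·6 - 3 - (-16) = 11/5 kN·m
Load 2 — triangular load w₀=-19 kN/m (0→w₀ over full span):
  M_2 = 3w₀Lx/20 - w₀L²/30 - w₀x³/(6L) = 3·(-19)·10·6/20 - (-19)·10²/30 - (-19)·6³/(6·10) = -589/15 kN·m
Superposition: M = Σ M_i = -556/15 kN·m ≈ -37.066667 kN·m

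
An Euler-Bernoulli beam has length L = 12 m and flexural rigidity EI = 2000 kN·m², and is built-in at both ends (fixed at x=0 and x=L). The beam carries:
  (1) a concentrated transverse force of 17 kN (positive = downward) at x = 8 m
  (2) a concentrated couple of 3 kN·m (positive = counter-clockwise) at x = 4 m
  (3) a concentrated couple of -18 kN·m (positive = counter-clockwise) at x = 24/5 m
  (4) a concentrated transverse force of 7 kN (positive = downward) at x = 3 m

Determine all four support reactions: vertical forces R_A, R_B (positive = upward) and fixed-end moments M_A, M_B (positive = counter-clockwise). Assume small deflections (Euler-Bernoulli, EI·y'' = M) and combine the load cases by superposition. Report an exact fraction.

Load 1 — point force P=17 kN at a=8 m (b=L-a=4):
  R_A = Pb²(3a+b)/L³ = 17·4²·(3·8+4)/12³ = 119/27 kN
  M_A = Pab²/L² = 17·8·4²/12² = 136/9 kN·m
  R_B = Pa²(a+3b)/L³ = 17·8²·(8+3·4)/12³ = 340/27 kN
  M_B = -Pa²b/L² = -17·8²·4/12² = -272/9 kN·m
Load 2 — applied couple M₀=3 kN·m at a=4 m (b=L-a=8):
  R_A = 6M₀ab/L³ = 6·3·4·8/12³ = 1/3 kN
  M_A = M₀b(2a-b)/L² = 3·8·(2·4-8)/12² = 0 kN·m
  R_B = -6M₀ab/L³ = -6·3·4·8/12³ = -1/3 kN
  M_B = M₀a(2b-a)/L² = 3·4·(2·8-4)/12² = 1 kN·m
Load 3 — applied couple M₀=-18 kN·m at a=24/5 m (b=L-a=36/5):
  R_A = 6M₀ab/L³ = 6·(-18)·(24/5)·(36/5)/12³ = -54/25 kN
  M_A = M₀b(2a-b)/L² = (-18)·(36/5)·(2·(24/5)-(36/5))/12² = -54/25 kN·m
  R_B = -6M₀ab/L³ = -6·(-18)·(24/5)·(36/5)/12³ = 54/25 kN
  M_B = M₀a(2b-a)/L² = (-18)·(24/5)·(2·(36/5)-(24/5))/12² = -144/25 kN·m
Load 4 — point force P=7 kN at a=3 m (b=L-a=9):
  R_A = Pb²(3a+b)/L³ = 7·9²·(3·3+9)/12³ = 189/32 kN
  M_A = Pab²/L² = 7·3·9²/12² = 189/16 kN·m
  R_B = Pa²(a+3b)/L³ = 7·3²·(3+3·9)/12³ = 35/32 kN
  M_B = -Pa²b/L² = -7·3²·9/12² = -63/16 kN·m
Superposition: R_A = 183319/21600 kN, M_A = 89149/3600 kN·m, R_B = 335081/21600 kN, M_B = -140111/3600 kN·m

R_A = 183319/21600 kN, M_A = 89149/3600 kN·m, R_B = 335081/21600 kN, M_B = -140111/3600 kN·m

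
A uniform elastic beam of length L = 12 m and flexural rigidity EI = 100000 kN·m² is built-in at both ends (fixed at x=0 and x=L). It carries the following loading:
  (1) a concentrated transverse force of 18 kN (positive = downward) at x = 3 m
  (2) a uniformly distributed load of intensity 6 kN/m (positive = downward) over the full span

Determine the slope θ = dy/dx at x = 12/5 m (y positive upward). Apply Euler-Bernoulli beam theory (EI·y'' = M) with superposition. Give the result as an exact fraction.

Load 1 — point force P=18 kN at a=3 m (b=L-a=9):
  θ_1 = -Pb²x(2aL-(3a+b)x)/(2L³EI)  [x≤a] = -18·9²·(12/5)·(2·3·12-(3·3+9)·(12/5))/(2·12³·100000) = -729/2500000 rad
Load 2 — uniform load w=6 kN/m over full span:
  θ_2 = -wx(L-x)(L-2x)/(12EI) = -6·(12/5)·(12-(12/5))·(12-2·(12/5))/(12·100000) = -324/390625 rad
Superposition: θ = Σ θ_i = -14013/12500000 rad ≈ -0.001121 rad

θ(12/5) = -14013/12500000 rad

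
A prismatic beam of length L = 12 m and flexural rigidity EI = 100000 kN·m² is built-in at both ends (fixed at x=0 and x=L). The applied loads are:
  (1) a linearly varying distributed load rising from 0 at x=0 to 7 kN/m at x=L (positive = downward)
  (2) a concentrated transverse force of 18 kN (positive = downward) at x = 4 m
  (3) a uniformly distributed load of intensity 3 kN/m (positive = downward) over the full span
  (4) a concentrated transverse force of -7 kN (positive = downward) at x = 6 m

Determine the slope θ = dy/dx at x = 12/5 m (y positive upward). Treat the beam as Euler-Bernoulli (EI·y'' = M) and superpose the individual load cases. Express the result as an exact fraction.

Load 1 — triangular load w₀=7 kN/m (0→w₀ over full span):
  θ_1 = -w₀(2x(L-x)(L-2x)(x+2L)+x²(L-x)²)/(120LEI) = -7·(2·(12/5)·(12-(12/5))·(12-2·(12/5))·((12/5)+2·12)+(12/5)²·(12-(12/5))²)/(120·12·100000) = -882/1953125 rad
Load 2 — point force P=18 kN at a=4 m (b=L-a=8):
  θ_2 = -Pb²x(2aL-(3a+b)x)/(2L³EI)  [x≤a] = -18·8²·(12/5)·(2·4·12-(3·4+8)·(12/5))/(2·12³·100000) = -6/15625 rad
Load 3 — uniform load w=3 kN/m over full span:
  θ_3 = -wx(L-x)(L-2x)/(12EI) = -3·(12/5)·(12-(12/5))·(12-2·(12/5))/(12·100000) = -162/390625 rad
Load 4 — point force P=-7 kN at a=6 m (b=L-a=6):
  θ_4 = -Pb²x(2aL-(3a+b)x)/(2L³EI)  [x≤a] = -(-7)·6²·(12/5)·(2·6·12-(3·6+6)·(12/5))/(2·12³·100000) = 189/1250000 rad
Superposition: θ = Σ θ_i = -34347/31250000 rad ≈ -0.001099 rad

θ(12/5) = -34347/31250000 rad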